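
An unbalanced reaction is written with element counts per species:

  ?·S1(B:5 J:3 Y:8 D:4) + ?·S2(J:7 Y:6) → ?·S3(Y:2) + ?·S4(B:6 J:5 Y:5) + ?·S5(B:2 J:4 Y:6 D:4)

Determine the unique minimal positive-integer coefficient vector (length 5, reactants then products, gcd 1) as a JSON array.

Coefficients: [4, 2, 5, 2, 4]

B: 4·5+2·0 = 20 | 5·0+2·6+4·2 = 20
J: 4·3+2·7 = 26 | 5·0+2·5+4·4 = 26
Y: 4·8+2·6 = 44 | 5·2+2·5+4·6 = 44
D: 4·4+2·0 = 16 | 5·0+2·0+4·4 = 16
gcd(4,2,5,2,4) = 1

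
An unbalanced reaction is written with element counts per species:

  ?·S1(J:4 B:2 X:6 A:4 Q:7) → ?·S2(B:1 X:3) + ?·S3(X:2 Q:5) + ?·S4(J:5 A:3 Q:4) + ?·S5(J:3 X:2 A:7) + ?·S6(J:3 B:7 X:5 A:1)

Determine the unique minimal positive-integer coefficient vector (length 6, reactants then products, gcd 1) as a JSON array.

J: 6·4 = 24 | 5·0+6·0+3·5+2·3+1·3 = 24
B: 6·2 = 12 | 5·1+6·0+3·0+2·0+1·7 = 12
X: 6·6 = 36 | 5·3+6·2+3·0+2·2+1·5 = 36
A: 6·4 = 24 | 5·0+6·0+3·3+2·7+1·1 = 24
Q: 6·7 = 42 | 5·0+6·5+3·4+2·0+1·0 = 42
gcd(6,5,6,3,2,1) = 1

Coefficients: [6, 5, 6, 3, 2, 1]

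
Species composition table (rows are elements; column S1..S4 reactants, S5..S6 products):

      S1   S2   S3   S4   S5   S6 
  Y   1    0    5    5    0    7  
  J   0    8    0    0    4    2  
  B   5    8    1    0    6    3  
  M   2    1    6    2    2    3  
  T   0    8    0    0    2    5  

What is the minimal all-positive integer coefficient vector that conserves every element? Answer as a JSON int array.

Y: 3·1+4·0+1·5+4·5 = 28 | 6·0+4·7 = 28
J: 3·0+4·8+1·0+4·0 = 32 | 6·4+4·2 = 32
B: 3·5+4·8+1·1+4·0 = 48 | 6·6+4·3 = 48
M: 3·2+4·1+1·6+4·2 = 24 | 6·2+4·3 = 24
T: 3·0+4·8+1·0+4·0 = 32 | 6·2+4·5 = 32
gcd(3,4,1,4,6,4) = 1

Coefficients: [3, 4, 1, 4, 6, 4]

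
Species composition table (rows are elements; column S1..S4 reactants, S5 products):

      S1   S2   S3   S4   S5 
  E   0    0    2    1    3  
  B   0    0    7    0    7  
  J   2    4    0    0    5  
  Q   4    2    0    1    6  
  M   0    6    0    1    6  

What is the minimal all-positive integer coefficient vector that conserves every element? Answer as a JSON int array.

Coefficients: [5, 5, 6, 6, 6]

E: 5·0+5·0+6·2+6·1 = 18 | 6·3 = 18
B: 5·0+5·0+6·7+6·0 = 42 | 6·7 = 42
J: 5·2+5·4+6·0+6·0 = 30 | 6·5 = 30
Q: 5·4+5·2+6·0+6·1 = 36 | 6·6 = 36
M: 5·0+5·6+6·0+6·1 = 36 | 6·6 = 36
gcd(5,5,6,6,6) = 1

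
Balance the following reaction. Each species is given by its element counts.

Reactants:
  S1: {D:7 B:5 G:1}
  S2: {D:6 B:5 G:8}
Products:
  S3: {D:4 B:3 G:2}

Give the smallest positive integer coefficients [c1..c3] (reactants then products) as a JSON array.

Coefficients: [2, 1, 5]

D: 2·7+1·6 = 20 | 5·4 = 20
B: 2·5+1·5 = 15 | 5·3 = 15
G: 2·1+1·8 = 10 | 5·2 = 10
gcd(2,1,5) = 1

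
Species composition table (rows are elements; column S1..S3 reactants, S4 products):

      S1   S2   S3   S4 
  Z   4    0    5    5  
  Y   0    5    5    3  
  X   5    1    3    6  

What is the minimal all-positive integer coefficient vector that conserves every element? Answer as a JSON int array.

Coefficients: [5, 2, 1, 5]

Z: 5·4+2·0+1·5 = 25 | 5·5 = 25
Y: 5·0+2·5+1·5 = 15 | 5·3 = 15
X: 5·5+2·1+1·3 = 30 | 5·6 = 30
gcd(5,2,1,5) = 1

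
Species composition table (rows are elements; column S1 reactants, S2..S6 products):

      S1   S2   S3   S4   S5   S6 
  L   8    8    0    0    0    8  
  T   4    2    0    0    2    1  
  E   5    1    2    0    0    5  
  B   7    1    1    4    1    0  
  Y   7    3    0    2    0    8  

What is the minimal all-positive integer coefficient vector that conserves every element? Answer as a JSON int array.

L: 5·8 = 40 | 3·8+6·0+5·0+6·0+2·8 = 40
T: 5·4 = 20 | 3·2+6·0+5·0+6·2+2·1 = 20
E: 5·5 = 25 | 3·1+6·2+5·0+6·0+2·5 = 25
B: 5·7 = 35 | 3·1+6·1+5·4+6·1+2·0 = 35
Y: 5·7 = 35 | 3·3+6·0+5·2+6·0+2·8 = 35
gcd(5,3,6,5,6,2) = 1

Coefficients: [5, 3, 6, 5, 6, 2]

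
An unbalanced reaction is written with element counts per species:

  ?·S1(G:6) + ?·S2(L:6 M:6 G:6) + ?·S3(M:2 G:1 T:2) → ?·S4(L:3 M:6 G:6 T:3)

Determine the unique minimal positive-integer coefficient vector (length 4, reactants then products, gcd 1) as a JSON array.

Coefficients: [1, 2, 6, 4]

L: 1·0+2·6+6·0 = 12 | 4·3 = 12
M: 1·0+2·6+6·2 = 24 | 4·6 = 24
G: 1·6+2·6+6·1 = 24 | 4·6 = 24
T: 1·0+2·0+6·2 = 12 | 4·3 = 12
gcd(1,2,6,4) = 1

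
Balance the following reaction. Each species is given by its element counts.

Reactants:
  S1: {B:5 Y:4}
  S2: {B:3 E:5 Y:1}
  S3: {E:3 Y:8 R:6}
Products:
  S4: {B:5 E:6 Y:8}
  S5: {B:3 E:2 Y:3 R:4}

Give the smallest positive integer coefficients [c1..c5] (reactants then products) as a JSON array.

Coefficients: [5, 6, 4, 5, 6]

B: 5·5+6·3+4·0 = 43 | 5·5+6·3 = 43
E: 5·0+6·5+4·3 = 42 | 5·6+6·2 = 42
Y: 5·4+6·1+4·8 = 58 | 5·8+6·3 = 58
R: 5·0+6·0+4·6 = 24 | 5·0+6·4 = 24
gcd(5,6,4,5,6) = 1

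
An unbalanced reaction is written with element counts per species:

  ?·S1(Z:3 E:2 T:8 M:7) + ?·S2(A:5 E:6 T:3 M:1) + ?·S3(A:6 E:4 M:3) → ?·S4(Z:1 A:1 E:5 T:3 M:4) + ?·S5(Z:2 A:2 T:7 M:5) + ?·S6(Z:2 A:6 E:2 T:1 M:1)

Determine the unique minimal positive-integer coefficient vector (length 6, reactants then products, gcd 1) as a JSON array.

Z: 6·3+2·0+2·0 = 18 | 6·1+5·2+1·2 = 18
A: 6·0+2·5+2·6 = 22 | 6·1+5·2+1·6 = 22
E: 6·2+2·6+2·4 = 32 | 6·5+5·0+1·2 = 32
T: 6·8+2·3+2·0 = 54 | 6·3+5·7+1·1 = 54
M: 6·7+2·1+2·3 = 50 | 6·4+5·5+1·1 = 50
gcd(6,2,2,6,5,1) = 1

Coefficients: [6, 2, 2, 6, 5, 1]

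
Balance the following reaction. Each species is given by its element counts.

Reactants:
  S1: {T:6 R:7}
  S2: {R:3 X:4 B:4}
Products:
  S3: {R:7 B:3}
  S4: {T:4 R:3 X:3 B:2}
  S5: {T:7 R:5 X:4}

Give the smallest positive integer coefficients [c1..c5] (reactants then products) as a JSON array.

Coefficients: [5, 5, 4, 4, 2]

T: 5·6+5·0 = 30 | 4·0+4·4+2·7 = 30
R: 5·7+5·3 = 50 | 4·7+4·3+2·5 = 50
X: 5·0+5·4 = 20 | 4·0+4·3+2·4 = 20
B: 5·0+5·4 = 20 | 4·3+4·2+2·0 = 20
gcd(5,5,4,4,2) = 1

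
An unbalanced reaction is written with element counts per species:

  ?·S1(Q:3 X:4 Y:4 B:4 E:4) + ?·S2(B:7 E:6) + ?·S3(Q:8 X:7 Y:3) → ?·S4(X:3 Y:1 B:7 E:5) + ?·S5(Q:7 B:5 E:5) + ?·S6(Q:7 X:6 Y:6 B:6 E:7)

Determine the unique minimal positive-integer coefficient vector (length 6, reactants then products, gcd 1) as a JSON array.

Coefficients: [4, 5, 2, 4, 1, 3]

Q: 4·3+5·0+2·8 = 28 | 4·0+1·7+3·7 = 28
X: 4·4+5·0+2·7 = 30 | 4·3+1·0+3·6 = 30
Y: 4·4+5·0+2·3 = 22 | 4·1+1·0+3·6 = 22
B: 4·4+5·7+2·0 = 51 | 4·7+1·5+3·6 = 51
E: 4·4+5·6+2·0 = 46 | 4·5+1·5+3·7 = 46
gcd(4,5,2,4,1,3) = 1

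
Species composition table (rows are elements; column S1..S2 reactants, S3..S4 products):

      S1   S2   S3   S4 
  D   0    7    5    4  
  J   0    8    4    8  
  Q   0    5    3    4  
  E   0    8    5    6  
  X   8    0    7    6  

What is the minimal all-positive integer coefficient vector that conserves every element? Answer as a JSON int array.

Coefficients: [5, 4, 4, 2]

D: 5·0+4·7 = 28 | 4·5+2·4 = 28
J: 5·0+4·8 = 32 | 4·4+2·8 = 32
Q: 5·0+4·5 = 20 | 4·3+2·4 = 20
E: 5·0+4·8 = 32 | 4·5+2·6 = 32
X: 5·8+4·0 = 40 | 4·7+2·6 = 40
gcd(5,4,4,2) = 1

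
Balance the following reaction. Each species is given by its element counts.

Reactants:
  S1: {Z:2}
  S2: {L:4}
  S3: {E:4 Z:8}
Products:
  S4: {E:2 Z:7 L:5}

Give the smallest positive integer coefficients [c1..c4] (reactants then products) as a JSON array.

E: 6·0+5·0+2·4 = 8 | 4·2 = 8
Z: 6·2+5·0+2·8 = 28 | 4·7 = 28
L: 6·0+5·4+2·0 = 20 | 4·5 = 20
gcd(6,5,2,4) = 1

Coefficients: [6, 5, 2, 4]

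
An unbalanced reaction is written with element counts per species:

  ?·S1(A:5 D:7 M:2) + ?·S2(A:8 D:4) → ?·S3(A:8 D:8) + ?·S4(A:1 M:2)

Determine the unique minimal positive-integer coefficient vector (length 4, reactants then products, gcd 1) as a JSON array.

A: 4·5+3·8 = 44 | 5·8+4·1 = 44
D: 4·7+3·4 = 40 | 5·8+4·0 = 40
M: 4·2+3·0 = 8 | 5·0+4·2 = 8
gcd(4,3,5,4) = 1

Coefficients: [4, 3, 5, 4]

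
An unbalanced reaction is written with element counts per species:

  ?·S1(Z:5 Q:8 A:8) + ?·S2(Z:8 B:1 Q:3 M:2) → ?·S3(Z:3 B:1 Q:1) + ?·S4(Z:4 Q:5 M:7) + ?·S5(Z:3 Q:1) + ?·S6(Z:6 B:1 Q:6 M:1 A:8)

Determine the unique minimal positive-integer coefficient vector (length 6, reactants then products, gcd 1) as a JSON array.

Coefficients: [1, 4, 3, 1, 6, 1]

Z: 1·5+4·8 = 37 | 3·3+1·4+6·3+1·6 = 37
B: 1·0+4·1 = 4 | 3·1+1·0+6·0+1·1 = 4
Q: 1·8+4·3 = 20 | 3·1+1·5+6·1+1·6 = 20
M: 1·0+4·2 = 8 | 3·0+1·7+6·0+1·1 = 8
A: 1·8+4·0 = 8 | 3·0+1·0+6·0+1·8 = 8
gcd(1,4,3,1,6,1) = 1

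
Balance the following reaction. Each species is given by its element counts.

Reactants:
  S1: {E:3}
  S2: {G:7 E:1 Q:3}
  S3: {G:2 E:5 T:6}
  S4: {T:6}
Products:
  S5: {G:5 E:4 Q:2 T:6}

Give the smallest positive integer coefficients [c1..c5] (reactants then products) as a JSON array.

Coefficients: [5, 4, 1, 5, 6]

G: 5·0+4·7+1·2+5·0 = 30 | 6·5 = 30
E: 5·3+4·1+1·5+5·0 = 24 | 6·4 = 24
Q: 5·0+4·3+1·0+5·0 = 12 | 6·2 = 12
T: 5·0+4·0+1·6+5·6 = 36 | 6·6 = 36
gcd(5,4,1,5,6) = 1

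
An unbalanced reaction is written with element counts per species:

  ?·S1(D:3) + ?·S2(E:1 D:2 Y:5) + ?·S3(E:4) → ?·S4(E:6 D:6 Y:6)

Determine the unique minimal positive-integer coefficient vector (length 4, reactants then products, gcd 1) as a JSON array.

E: 6·0+6·1+6·4 = 30 | 5·6 = 30
D: 6·3+6·2+6·0 = 30 | 5·6 = 30
Y: 6·0+6·5+6·0 = 30 | 5·6 = 30
gcd(6,6,6,5) = 1

Coefficients: [6, 6, 6, 5]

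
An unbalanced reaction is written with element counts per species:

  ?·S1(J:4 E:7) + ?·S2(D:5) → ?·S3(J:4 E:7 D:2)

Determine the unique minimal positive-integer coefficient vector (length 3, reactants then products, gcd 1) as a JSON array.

J: 5·4+2·0 = 20 | 5·4 = 20
E: 5·7+2·0 = 35 | 5·7 = 35
D: 5·0+2·5 = 10 | 5·2 = 10
gcd(5,2,5) = 1

Coefficients: [5, 2, 5]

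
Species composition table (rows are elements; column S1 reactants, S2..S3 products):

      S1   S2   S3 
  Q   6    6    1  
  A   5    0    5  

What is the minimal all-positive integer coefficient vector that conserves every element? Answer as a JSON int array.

Q: 6·6 = 36 | 5·6+6·1 = 36
A: 6·5 = 30 | 5·0+6·5 = 30
gcd(6,5,6) = 1

Coefficients: [6, 5, 6]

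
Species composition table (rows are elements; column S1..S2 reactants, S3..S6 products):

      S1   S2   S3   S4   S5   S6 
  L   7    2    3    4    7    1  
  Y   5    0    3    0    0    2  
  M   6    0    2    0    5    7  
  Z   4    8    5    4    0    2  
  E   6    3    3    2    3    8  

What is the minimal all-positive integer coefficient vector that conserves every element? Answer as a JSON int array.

L: 4·7+3·2 = 34 | 6·3+2·4+1·7+1·1 = 34
Y: 4·5+3·0 = 20 | 6·3+2·0+1·0+1·2 = 20
M: 4·6+3·0 = 24 | 6·2+2·0+1·5+1·7 = 24
Z: 4·4+3·8 = 40 | 6·5+2·4+1·0+1·2 = 40
E: 4·6+3·3 = 33 | 6·3+2·2+1·3+1·8 = 33
gcd(4,3,6,2,1,1) = 1

Coefficients: [4, 3, 6, 2, 1, 1]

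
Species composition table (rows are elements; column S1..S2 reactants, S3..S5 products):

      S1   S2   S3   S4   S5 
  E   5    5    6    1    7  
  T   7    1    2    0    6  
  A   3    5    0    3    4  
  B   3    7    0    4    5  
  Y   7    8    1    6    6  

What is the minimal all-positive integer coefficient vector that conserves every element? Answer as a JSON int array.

E: 3·5+5·5 = 40 | 1·6+6·1+4·7 = 40
T: 3·7+5·1 = 26 | 1·2+6·0+4·6 = 26
A: 3·3+5·5 = 34 | 1·0+6·3+4·4 = 34
B: 3·3+5·7 = 44 | 1·0+6·4+4·5 = 44
Y: 3·7+5·8 = 61 | 1·1+6·6+4·6 = 61
gcd(3,5,1,6,4) = 1

Coefficients: [3, 5, 1, 6, 4]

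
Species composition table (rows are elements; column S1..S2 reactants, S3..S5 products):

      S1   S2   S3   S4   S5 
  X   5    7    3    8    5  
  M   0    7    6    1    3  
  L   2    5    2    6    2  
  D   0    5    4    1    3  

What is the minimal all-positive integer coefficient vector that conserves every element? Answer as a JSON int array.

X: 1·5+6·7 = 47 | 6·3+3·8+1·5 = 47
M: 1·0+6·7 = 42 | 6·6+3·1+1·3 = 42
L: 1·2+6·5 = 32 | 6·2+3·6+1·2 = 32
D: 1·0+6·5 = 30 | 6·4+3·1+1·3 = 30
gcd(1,6,6,3,1) = 1

Coefficients: [1, 6, 6, 3, 1]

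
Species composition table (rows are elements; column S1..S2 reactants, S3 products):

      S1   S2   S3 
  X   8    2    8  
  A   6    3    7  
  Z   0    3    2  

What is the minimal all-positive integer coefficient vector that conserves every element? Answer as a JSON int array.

X: 5·8+4·2 = 48 | 6·8 = 48
A: 5·6+4·3 = 42 | 6·7 = 42
Z: 5·0+4·3 = 12 | 6·2 = 12
gcd(5,4,6) = 1

Coefficients: [5, 4, 6]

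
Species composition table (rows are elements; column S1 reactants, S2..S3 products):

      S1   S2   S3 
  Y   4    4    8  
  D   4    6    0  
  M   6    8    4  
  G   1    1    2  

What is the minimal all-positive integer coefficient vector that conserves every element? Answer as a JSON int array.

Coefficients: [6, 4, 1]

Y: 6·4 = 24 | 4·4+1·8 = 24
D: 6·4 = 24 | 4·6+1·0 = 24
M: 6·6 = 36 | 4·8+1·4 = 36
G: 6·1 = 6 | 4·1+1·2 = 6
gcd(6,4,1) = 1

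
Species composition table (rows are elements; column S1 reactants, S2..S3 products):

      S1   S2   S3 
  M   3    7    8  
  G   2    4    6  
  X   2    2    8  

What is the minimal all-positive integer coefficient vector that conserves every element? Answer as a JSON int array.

M: 5·3 = 15 | 1·7+1·8 = 15
G: 5·2 = 10 | 1·4+1·6 = 10
X: 5·2 = 10 | 1·2+1·8 = 10
gcd(5,1,1) = 1

Coefficients: [5, 1, 1]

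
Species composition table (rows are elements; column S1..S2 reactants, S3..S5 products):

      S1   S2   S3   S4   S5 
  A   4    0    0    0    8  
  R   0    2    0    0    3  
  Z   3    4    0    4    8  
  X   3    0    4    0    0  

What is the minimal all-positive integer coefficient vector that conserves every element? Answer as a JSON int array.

Coefficients: [4, 3, 3, 2, 2]

A: 4·4+3·0 = 16 | 3·0+2·0+2·8 = 16
R: 4·0+3·2 = 6 | 3·0+2·0+2·3 = 6
Z: 4·3+3·4 = 24 | 3·0+2·4+2·8 = 24
X: 4·3+3·0 = 12 | 3·4+2·0+2·0 = 12
gcd(4,3,3,2,2) = 1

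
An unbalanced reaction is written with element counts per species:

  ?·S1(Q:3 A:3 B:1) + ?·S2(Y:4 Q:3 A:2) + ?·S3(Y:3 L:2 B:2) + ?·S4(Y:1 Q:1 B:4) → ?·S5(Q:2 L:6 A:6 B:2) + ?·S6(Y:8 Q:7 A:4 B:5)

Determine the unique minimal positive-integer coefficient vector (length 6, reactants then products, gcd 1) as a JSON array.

Y: 4·0+5·4+3·3+3·1 = 32 | 1·0+4·8 = 32
Q: 4·3+5·3+3·0+3·1 = 30 | 1·2+4·7 = 30
L: 4·0+5·0+3·2+3·0 = 6 | 1·6+4·0 = 6
A: 4·3+5·2+3·0+3·0 = 22 | 1·6+4·4 = 22
B: 4·1+5·0+3·2+3·4 = 22 | 1·2+4·5 = 22
gcd(4,5,3,3,1,4) = 1

Coefficients: [4, 5, 3, 3, 1, 4]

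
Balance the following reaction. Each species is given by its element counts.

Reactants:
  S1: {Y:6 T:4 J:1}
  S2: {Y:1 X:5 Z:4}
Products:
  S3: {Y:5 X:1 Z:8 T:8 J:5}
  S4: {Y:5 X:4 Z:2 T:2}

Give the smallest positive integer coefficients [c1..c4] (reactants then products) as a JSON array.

Y: 5·6+5·1 = 35 | 1·5+6·5 = 35
X: 5·0+5·5 = 25 | 1·1+6·4 = 25
Z: 5·0+5·4 = 20 | 1·8+6·2 = 20
T: 5·4+5·0 = 20 | 1·8+6·2 = 20
J: 5·1+5·0 = 5 | 1·5+6·0 = 5
gcd(5,5,1,6) = 1

Coefficients: [5, 5, 1, 6]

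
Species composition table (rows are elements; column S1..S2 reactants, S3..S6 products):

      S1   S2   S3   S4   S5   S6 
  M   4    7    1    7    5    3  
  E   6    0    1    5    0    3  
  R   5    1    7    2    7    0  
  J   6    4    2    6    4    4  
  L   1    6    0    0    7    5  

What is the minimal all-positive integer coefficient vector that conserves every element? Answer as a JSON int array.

M: 5·4+4·7 = 48 | 1·1+4·7+2·5+3·3 = 48
E: 5·6+4·0 = 30 | 1·1+4·5+2·0+3·3 = 30
R: 5·5+4·1 = 29 | 1·7+4·2+2·7+3·0 = 29
J: 5·6+4·4 = 46 | 1·2+4·6+2·4+3·4 = 46
L: 5·1+4·6 = 29 | 1·0+4·0+2·7+3·5 = 29
gcd(5,4,1,4,2,3) = 1

Coefficients: [5, 4, 1, 4, 2, 3]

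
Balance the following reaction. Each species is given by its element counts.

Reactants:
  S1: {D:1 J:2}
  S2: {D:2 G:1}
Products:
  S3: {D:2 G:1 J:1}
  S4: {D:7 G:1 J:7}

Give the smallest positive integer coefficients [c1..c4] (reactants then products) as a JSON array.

D: 5·1+4·2 = 13 | 3·2+1·7 = 13
G: 5·0+4·1 = 4 | 3·1+1·1 = 4
J: 5·2+4·0 = 10 | 3·1+1·7 = 10
gcd(5,4,3,1) = 1

Coefficients: [5, 4, 3, 1]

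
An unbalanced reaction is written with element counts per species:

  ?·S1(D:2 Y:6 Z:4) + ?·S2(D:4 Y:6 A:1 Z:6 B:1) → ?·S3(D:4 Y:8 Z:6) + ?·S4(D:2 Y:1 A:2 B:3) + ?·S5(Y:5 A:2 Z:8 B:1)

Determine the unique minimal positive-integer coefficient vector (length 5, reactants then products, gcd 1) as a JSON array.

D: 5·2+4·4 = 26 | 6·4+1·2+1·0 = 26
Y: 5·6+4·6 = 54 | 6·8+1·1+1·5 = 54
A: 5·0+4·1 = 4 | 6·0+1·2+1·2 = 4
Z: 5·4+4·6 = 44 | 6·6+1·0+1·8 = 44
B: 5·0+4·1 = 4 | 6·0+1·3+1·1 = 4
gcd(5,4,6,1,1) = 1

Coefficients: [5, 4, 6, 1, 1]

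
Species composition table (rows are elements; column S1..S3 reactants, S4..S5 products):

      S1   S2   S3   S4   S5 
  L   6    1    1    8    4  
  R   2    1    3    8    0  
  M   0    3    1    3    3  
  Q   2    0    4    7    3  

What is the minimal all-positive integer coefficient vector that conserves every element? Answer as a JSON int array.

L: 5·6+4·1+6·1 = 40 | 4·8+2·4 = 40
R: 5·2+4·1+6·3 = 32 | 4·8+2·0 = 32
M: 5·0+4·3+6·1 = 18 | 4·3+2·3 = 18
Q: 5·2+4·0+6·4 = 34 | 4·7+2·3 = 34
gcd(5,4,6,4,2) = 1

Coefficients: [5, 4, 6, 4, 2]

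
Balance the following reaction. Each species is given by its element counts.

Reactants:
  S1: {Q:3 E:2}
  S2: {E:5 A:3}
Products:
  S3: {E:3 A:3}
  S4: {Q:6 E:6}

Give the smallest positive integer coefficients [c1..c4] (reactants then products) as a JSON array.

Q: 2·3+1·0 = 6 | 1·0+1·6 = 6
E: 2·2+1·5 = 9 | 1·3+1·6 = 9
A: 2·0+1·3 = 3 | 1·3+1·0 = 3
gcd(2,1,1,1) = 1

Coefficients: [2, 1, 1, 1]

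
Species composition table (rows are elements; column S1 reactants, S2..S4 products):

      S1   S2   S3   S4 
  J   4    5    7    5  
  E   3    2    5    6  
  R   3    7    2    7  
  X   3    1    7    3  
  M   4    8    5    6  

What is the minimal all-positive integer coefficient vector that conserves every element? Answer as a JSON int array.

J: 6·4 = 24 | 1·5+2·7+1·5 = 24
E: 6·3 = 18 | 1·2+2·5+1·6 = 18
R: 6·3 = 18 | 1·7+2·2+1·7 = 18
X: 6·3 = 18 | 1·1+2·7+1·3 = 18
M: 6·4 = 24 | 1·8+2·5+1·6 = 24
gcd(6,1,2,1) = 1

Coefficients: [6, 1, 2, 1]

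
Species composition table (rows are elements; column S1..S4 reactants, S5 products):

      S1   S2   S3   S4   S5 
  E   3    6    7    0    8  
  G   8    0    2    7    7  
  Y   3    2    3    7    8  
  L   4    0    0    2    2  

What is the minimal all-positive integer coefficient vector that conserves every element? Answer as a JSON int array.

Coefficients: [1, 4, 3, 4, 6]

E: 1·3+4·6+3·7+4·0 = 48 | 6·8 = 48
G: 1·8+4·0+3·2+4·7 = 42 | 6·7 = 42
Y: 1·3+4·2+3·3+4·7 = 48 | 6·8 = 48
L: 1·4+4·0+3·0+4·2 = 12 | 6·2 = 12
gcd(1,4,3,4,6) = 1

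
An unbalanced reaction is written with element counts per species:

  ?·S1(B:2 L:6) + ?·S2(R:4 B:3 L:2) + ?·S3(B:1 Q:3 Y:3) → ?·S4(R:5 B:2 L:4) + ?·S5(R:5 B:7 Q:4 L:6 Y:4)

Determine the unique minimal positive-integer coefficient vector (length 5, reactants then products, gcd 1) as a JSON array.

R: 2·0+5·4+4·0 = 20 | 1·5+3·5 = 20
B: 2·2+5·3+4·1 = 23 | 1·2+3·7 = 23
Q: 2·0+5·0+4·3 = 12 | 1·0+3·4 = 12
L: 2·6+5·2+4·0 = 22 | 1·4+3·6 = 22
Y: 2·0+5·0+4·3 = 12 | 1·0+3·4 = 12
gcd(2,5,4,1,3) = 1

Coefficients: [2, 5, 4, 1, 3]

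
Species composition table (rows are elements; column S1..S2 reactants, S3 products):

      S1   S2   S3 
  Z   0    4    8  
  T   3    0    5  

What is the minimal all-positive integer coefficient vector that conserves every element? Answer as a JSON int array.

Z: 5·0+6·4 = 24 | 3·8 = 24
T: 5·3+6·0 = 15 | 3·5 = 15
gcd(5,6,3) = 1

Coefficients: [5, 6, 3]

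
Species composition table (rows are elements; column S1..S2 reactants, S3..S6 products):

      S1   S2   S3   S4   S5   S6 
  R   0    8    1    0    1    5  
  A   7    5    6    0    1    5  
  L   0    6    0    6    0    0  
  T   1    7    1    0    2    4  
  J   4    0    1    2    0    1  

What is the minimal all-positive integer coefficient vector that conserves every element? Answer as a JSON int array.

R: 5·0+5·8 = 40 | 4·1+5·0+6·1+6·5 = 40
A: 5·7+5·5 = 60 | 4·6+5·0+6·1+6·5 = 60
L: 5·0+5·6 = 30 | 4·0+5·6+6·0+6·0 = 30
T: 5·1+5·7 = 40 | 4·1+5·0+6·2+6·4 = 40
J: 5·4+5·0 = 20 | 4·1+5·2+6·0+6·1 = 20
gcd(5,5,4,5,6,6) = 1

Coefficients: [5, 5, 4, 5, 6, 6]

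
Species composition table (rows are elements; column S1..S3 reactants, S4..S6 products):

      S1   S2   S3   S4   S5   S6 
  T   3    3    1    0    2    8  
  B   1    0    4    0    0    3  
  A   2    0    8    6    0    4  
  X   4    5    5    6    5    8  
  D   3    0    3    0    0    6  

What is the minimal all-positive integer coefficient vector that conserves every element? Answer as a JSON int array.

Coefficients: [5, 6, 1, 1, 5, 3]

T: 5·3+6·3+1·1 = 34 | 1·0+5·2+3·8 = 34
B: 5·1+6·0+1·4 = 9 | 1·0+5·0+3·3 = 9
A: 5·2+6·0+1·8 = 18 | 1·6+5·0+3·4 = 18
X: 5·4+6·5+1·5 = 55 | 1·6+5·5+3·8 = 55
D: 5·3+6·0+1·3 = 18 | 1·0+5·0+3·6 = 18
gcd(5,6,1,1,5,3) = 1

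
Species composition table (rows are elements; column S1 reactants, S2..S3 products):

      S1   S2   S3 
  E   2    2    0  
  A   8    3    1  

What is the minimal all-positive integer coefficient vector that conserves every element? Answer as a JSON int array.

Coefficients: [1, 1, 5]

E: 1·2 = 2 | 1·2+5·0 = 2
A: 1·8 = 8 | 1·3+5·1 = 8
gcd(1,1,5) = 1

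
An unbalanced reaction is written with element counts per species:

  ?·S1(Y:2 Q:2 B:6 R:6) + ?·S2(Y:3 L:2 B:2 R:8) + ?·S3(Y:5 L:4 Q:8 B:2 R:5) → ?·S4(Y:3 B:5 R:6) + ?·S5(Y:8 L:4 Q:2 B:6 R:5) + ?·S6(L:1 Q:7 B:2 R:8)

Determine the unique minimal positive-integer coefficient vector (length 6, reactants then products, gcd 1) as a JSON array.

Y: 6·2+3·3+5·5 = 46 | 2·3+5·8+6·0 = 46
L: 6·0+3·2+5·4 = 26 | 2·0+5·4+6·1 = 26
Q: 6·2+3·0+5·8 = 52 | 2·0+5·2+6·7 = 52
B: 6·6+3·2+5·2 = 52 | 2·5+5·6+6·2 = 52
R: 6·6+3·8+5·5 = 85 | 2·6+5·5+6·8 = 85
gcd(6,3,5,2,5,6) = 1

Coefficients: [6, 3, 5, 2, 5, 6]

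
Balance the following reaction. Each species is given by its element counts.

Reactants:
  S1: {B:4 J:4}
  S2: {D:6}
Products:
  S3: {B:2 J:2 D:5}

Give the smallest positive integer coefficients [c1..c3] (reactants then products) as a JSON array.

Coefficients: [3, 5, 6]

B: 3·4+5·0 = 12 | 6·2 = 12
J: 3·4+5·0 = 12 | 6·2 = 12
D: 3·0+5·6 = 30 | 6·5 = 30
gcd(3,5,6) = 1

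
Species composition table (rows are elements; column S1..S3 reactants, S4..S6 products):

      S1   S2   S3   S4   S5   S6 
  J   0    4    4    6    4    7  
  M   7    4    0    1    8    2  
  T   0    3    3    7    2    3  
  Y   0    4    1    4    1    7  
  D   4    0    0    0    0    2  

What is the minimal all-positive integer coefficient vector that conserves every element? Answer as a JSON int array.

Coefficients: [1, 6, 5, 3, 3, 2]

J: 1·0+6·4+5·4 = 44 | 3·6+3·4+2·7 = 44
M: 1·7+6·4+5·0 = 31 | 3·1+3·8+2·2 = 31
T: 1·0+6·3+5·3 = 33 | 3·7+3·2+2·3 = 33
Y: 1·0+6·4+5·1 = 29 | 3·4+3·1+2·7 = 29
D: 1·4+6·0+5·0 = 4 | 3·0+3·0+2·2 = 4
gcd(1,6,5,3,3,2) = 1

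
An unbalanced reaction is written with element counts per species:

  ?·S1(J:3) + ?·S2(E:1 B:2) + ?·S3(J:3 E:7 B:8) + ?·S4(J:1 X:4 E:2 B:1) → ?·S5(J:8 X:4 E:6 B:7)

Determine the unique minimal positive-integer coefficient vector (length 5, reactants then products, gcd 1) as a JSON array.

J: 6·3+5·0+1·3+3·1 = 24 | 3·8 = 24
X: 6·0+5·0+1·0+3·4 = 12 | 3·4 = 12
E: 6·0+5·1+1·7+3·2 = 18 | 3·6 = 18
B: 6·0+5·2+1·8+3·1 = 21 | 3·7 = 21
gcd(6,5,1,3,3) = 1

Coefficients: [6, 5, 1, 3, 3]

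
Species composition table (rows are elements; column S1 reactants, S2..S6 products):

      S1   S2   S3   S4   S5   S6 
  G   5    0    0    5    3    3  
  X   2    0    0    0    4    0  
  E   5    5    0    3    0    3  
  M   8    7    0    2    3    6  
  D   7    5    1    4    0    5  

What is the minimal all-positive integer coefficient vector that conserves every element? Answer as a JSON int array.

Coefficients: [6, 3, 5, 3, 3, 2]

G: 6·5 = 30 | 3·0+5·0+3·5+3·3+2·3 = 30
X: 6·2 = 12 | 3·0+5·0+3·0+3·4+2·0 = 12
E: 6·5 = 30 | 3·5+5·0+3·3+3·0+2·3 = 30
M: 6·8 = 48 | 3·7+5·0+3·2+3·3+2·6 = 48
D: 6·7 = 42 | 3·5+5·1+3·4+3·0+2·5 = 42
gcd(6,3,5,3,3,2) = 1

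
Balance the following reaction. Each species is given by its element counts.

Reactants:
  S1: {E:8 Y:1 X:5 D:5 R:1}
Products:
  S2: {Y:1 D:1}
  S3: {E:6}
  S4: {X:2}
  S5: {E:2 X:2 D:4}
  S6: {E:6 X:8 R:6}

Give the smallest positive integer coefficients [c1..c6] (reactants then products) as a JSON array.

E: 6·8 = 48 | 6·0+5·6+5·0+6·2+1·6 = 48
Y: 6·1 = 6 | 6·1+5·0+5·0+6·0+1·0 = 6
X: 6·5 = 30 | 6·0+5·0+5·2+6·2+1·8 = 30
D: 6·5 = 30 | 6·1+5·0+5·0+6·4+1·0 = 30
R: 6·1 = 6 | 6·0+5·0+5·0+6·0+1·6 = 6
gcd(6,6,5,5,6,1) = 1

Coefficients: [6, 6, 5, 5, 6, 1]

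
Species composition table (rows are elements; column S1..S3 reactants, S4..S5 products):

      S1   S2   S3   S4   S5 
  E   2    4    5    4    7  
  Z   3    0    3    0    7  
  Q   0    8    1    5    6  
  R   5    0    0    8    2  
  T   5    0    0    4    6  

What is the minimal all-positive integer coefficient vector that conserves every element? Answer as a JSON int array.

E: 6·2+4·4+1·5 = 33 | 3·4+3·7 = 33
Z: 6·3+4·0+1·3 = 21 | 3·0+3·7 = 21
Q: 6·0+4·8+1·1 = 33 | 3·5+3·6 = 33
R: 6·5+4·0+1·0 = 30 | 3·8+3·2 = 30
T: 6·5+4·0+1·0 = 30 | 3·4+3·6 = 30
gcd(6,4,1,3,3) = 1

Coefficients: [6, 4, 1, 3, 3]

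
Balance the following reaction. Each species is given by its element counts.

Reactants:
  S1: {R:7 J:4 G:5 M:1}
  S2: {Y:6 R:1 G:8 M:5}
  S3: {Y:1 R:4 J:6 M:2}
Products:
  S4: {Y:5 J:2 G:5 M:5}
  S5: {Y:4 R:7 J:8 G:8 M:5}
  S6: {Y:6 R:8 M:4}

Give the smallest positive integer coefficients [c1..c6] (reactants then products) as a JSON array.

Y: 2·0+5·6+6·1 = 36 | 2·5+5·4+1·6 = 36
R: 2·7+5·1+6·4 = 43 | 2·0+5·7+1·8 = 43
J: 2·4+5·0+6·6 = 44 | 2·2+5·8+1·0 = 44
G: 2·5+5·8+6·0 = 50 | 2·5+5·8+1·0 = 50
M: 2·1+5·5+6·2 = 39 | 2·5+5·5+1·4 = 39
gcd(2,5,6,2,5,1) = 1

Coefficients: [2, 5, 6, 2, 5, 1]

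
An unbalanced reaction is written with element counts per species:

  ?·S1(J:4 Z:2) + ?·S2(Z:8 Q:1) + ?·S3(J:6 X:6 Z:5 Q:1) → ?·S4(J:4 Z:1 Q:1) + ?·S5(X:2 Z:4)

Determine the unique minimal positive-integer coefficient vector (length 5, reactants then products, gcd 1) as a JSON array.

J: 1·4+2·0+2·6 = 16 | 4·4+6·0 = 16
X: 1·0+2·0+2·6 = 12 | 4·0+6·2 = 12
Z: 1·2+2·8+2·5 = 28 | 4·1+6·4 = 28
Q: 1·0+2·1+2·1 = 4 | 4·1+6·0 = 4
gcd(1,2,2,4,6) = 1

Coefficients: [1, 2, 2, 4, 6]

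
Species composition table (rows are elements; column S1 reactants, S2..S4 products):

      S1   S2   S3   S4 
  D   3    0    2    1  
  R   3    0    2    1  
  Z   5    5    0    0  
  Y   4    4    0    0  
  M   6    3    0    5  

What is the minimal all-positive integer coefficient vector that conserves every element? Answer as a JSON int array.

Coefficients: [5, 5, 6, 3]

D: 5·3 = 15 | 5·0+6·2+3·1 = 15
R: 5·3 = 15 | 5·0+6·2+3·1 = 15
Z: 5·5 = 25 | 5·5+6·0+3·0 = 25
Y: 5·4 = 20 | 5·4+6·0+3·0 = 20
M: 5·6 = 30 | 5·3+6·0+3·5 = 30
gcd(5,5,6,3) = 1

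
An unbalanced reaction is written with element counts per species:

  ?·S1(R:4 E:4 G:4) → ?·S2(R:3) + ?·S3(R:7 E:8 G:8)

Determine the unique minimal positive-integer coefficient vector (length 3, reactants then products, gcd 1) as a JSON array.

Coefficients: [6, 1, 3]

R: 6·4 = 24 | 1·3+3·7 = 24
E: 6·4 = 24 | 1·0+3·8 = 24
G: 6·4 = 24 | 1·0+3·8 = 24
gcd(6,1,3) = 1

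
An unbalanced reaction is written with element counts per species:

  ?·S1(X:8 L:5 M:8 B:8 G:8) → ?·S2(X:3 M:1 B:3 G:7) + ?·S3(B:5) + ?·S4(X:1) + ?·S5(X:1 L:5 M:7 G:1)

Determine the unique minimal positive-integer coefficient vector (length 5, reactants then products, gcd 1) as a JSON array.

Coefficients: [1, 1, 1, 4, 1]

X: 1·8 = 8 | 1·3+1·0+4·1+1·1 = 8
L: 1·5 = 5 | 1·0+1·0+4·0+1·5 = 5
M: 1·8 = 8 | 1·1+1·0+4·0+1·7 = 8
B: 1·8 = 8 | 1·3+1·5+4·0+1·0 = 8
G: 1·8 = 8 | 1·7+1·0+4·0+1·1 = 8
gcd(1,1,1,4,1) = 1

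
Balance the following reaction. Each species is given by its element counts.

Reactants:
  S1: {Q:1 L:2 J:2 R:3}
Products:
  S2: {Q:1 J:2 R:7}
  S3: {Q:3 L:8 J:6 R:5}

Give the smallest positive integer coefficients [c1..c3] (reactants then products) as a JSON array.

Q: 4·1 = 4 | 1·1+1·3 = 4
L: 4·2 = 8 | 1·0+1·8 = 8
J: 4·2 = 8 | 1·2+1·6 = 8
R: 4·3 = 12 | 1·7+1·5 = 12
gcd(4,1,1) = 1

Coefficients: [4, 1, 1]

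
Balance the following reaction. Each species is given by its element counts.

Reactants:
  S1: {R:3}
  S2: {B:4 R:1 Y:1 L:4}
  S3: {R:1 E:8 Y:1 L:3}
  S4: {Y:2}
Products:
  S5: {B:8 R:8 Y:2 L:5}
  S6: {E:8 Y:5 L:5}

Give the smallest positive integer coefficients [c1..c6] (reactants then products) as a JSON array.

B: 3·0+4·4+3·0+6·0 = 16 | 2·8+3·0 = 16
R: 3·3+4·1+3·1+6·0 = 16 | 2·8+3·0 = 16
E: 3·0+4·0+3·8+6·0 = 24 | 2·0+3·8 = 24
Y: 3·0+4·1+3·1+6·2 = 19 | 2·2+3·5 = 19
L: 3·0+4·4+3·3+6·0 = 25 | 2·5+3·5 = 25
gcd(3,4,3,6,2,3) = 1

Coefficients: [3, 4, 3, 6, 2, 3]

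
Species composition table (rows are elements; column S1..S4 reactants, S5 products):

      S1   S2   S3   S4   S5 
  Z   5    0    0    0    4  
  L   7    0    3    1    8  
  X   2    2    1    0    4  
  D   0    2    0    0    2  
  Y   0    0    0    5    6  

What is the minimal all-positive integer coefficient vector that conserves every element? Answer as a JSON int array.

Z: 4·5+5·0+2·0+6·0 = 20 | 5·4 = 20
L: 4·7+5·0+2·3+6·1 = 40 | 5·8 = 40
X: 4·2+5·2+2·1+6·0 = 20 | 5·4 = 20
D: 4·0+5·2+2·0+6·0 = 10 | 5·2 = 10
Y: 4·0+5·0+2·0+6·5 = 30 | 5·6 = 30
gcd(4,5,2,6,5) = 1

Coefficients: [4, 5, 2, 6, 5]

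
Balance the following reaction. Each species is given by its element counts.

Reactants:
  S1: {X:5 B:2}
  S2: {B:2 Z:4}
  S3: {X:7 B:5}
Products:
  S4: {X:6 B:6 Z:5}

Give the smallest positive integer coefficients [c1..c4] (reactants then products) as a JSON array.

X: 2·5+5·0+2·7 = 24 | 4·6 = 24
B: 2·2+5·2+2·5 = 24 | 4·6 = 24
Z: 2·0+5·4+2·0 = 20 | 4·5 = 20
gcd(2,5,2,4) = 1

Coefficients: [2, 5, 2, 4]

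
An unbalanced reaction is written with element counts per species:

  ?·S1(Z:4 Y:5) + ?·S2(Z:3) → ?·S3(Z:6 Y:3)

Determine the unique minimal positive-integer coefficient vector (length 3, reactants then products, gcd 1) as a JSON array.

Z: 3·4+6·3 = 30 | 5·6 = 30
Y: 3·5+6·0 = 15 | 5·3 = 15
gcd(3,6,5) = 1

Coefficients: [3, 6, 5]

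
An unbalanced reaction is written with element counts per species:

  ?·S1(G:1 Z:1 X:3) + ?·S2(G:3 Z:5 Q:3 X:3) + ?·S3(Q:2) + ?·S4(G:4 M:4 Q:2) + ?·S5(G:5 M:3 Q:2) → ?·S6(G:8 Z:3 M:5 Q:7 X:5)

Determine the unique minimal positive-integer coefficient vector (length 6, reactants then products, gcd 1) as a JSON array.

Coefficients: [4, 1, 5, 3, 1, 3]

G: 4·1+1·3+5·0+3·4+1·5 = 24 | 3·8 = 24
Z: 4·1+1·5+5·0+3·0+1·0 = 9 | 3·3 = 9
M: 4·0+1·0+5·0+3·4+1·3 = 15 | 3·5 = 15
Q: 4·0+1·3+5·2+3·2+1·2 = 21 | 3·7 = 21
X: 4·3+1·3+5·0+3·0+1·0 = 15 | 3·5 = 15
gcd(4,1,5,3,1,3) = 1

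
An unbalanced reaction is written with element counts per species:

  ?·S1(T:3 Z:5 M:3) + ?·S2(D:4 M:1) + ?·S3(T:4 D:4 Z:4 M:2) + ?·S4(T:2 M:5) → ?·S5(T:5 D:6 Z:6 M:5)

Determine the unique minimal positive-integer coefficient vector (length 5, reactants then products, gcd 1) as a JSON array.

T: 4·3+5·0+4·4+1·2 = 30 | 6·5 = 30
D: 4·0+5·4+4·4+1·0 = 36 | 6·6 = 36
Z: 4·5+5·0+4·4+1·0 = 36 | 6·6 = 36
M: 4·3+5·1+4·2+1·5 = 30 | 6·5 = 30
gcd(4,5,4,1,6) = 1

Coefficients: [4, 5, 4, 1, 6]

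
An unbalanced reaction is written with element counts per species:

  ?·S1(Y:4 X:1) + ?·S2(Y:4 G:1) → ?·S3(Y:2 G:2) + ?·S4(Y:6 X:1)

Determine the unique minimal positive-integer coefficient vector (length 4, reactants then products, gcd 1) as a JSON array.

Y: 3·4+2·4 = 20 | 1·2+3·6 = 20
X: 3·1+2·0 = 3 | 1·0+3·1 = 3
G: 3·0+2·1 = 2 | 1·2+3·0 = 2
gcd(3,2,1,3) = 1

Coefficients: [3, 2, 1, 3]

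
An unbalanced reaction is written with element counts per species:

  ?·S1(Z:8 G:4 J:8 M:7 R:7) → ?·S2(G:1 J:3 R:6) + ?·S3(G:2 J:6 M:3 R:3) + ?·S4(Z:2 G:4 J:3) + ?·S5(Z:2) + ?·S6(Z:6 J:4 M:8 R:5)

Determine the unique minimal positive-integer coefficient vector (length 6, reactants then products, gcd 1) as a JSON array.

Coefficients: [5, 2, 1, 4, 4, 4]

Z: 5·8 = 40 | 2·0+1·0+4·2+4·2+4·6 = 40
G: 5·4 = 20 | 2·1+1·2+4·4+4·0+4·0 = 20
J: 5·8 = 40 | 2·3+1·6+4·3+4·0+4·4 = 40
M: 5·7 = 35 | 2·0+1·3+4·0+4·0+4·8 = 35
R: 5·7 = 35 | 2·6+1·3+4·0+4·0+4·5 = 35
gcd(5,2,1,4,4,4) = 1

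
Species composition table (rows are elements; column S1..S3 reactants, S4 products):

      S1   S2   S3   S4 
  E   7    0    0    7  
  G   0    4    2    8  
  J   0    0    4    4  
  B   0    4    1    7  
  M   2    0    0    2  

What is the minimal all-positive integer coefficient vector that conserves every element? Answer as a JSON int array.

Coefficients: [2, 3, 2, 2]

E: 2·7+3·0+2·0 = 14 | 2·7 = 14
G: 2·0+3·4+2·2 = 16 | 2·8 = 16
J: 2·0+3·0+2·4 = 8 | 2·4 = 8
B: 2·0+3·4+2·1 = 14 | 2·7 = 14
M: 2·2+3·0+2·0 = 4 | 2·2 = 4
gcd(2,3,2,2) = 1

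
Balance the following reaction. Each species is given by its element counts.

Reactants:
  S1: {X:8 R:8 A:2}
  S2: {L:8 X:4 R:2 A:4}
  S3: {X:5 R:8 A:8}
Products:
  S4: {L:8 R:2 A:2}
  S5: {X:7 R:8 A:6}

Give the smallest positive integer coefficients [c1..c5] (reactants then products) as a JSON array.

Coefficients: [2, 1, 3, 1, 5]

L: 2·0+1·8+3·0 = 8 | 1·8+5·0 = 8
X: 2·8+1·4+3·5 = 35 | 1·0+5·7 = 35
R: 2·8+1·2+3·8 = 42 | 1·2+5·8 = 42
A: 2·2+1·4+3·8 = 32 | 1·2+5·6 = 32
gcd(2,1,3,1,5) = 1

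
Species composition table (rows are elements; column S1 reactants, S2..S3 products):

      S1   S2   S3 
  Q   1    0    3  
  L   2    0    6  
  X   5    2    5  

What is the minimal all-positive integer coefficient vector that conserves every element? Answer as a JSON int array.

Q: 3·1 = 3 | 5·0+1·3 = 3
L: 3·2 = 6 | 5·0+1·6 = 6
X: 3·5 = 15 | 5·2+1·5 = 15
gcd(3,5,1) = 1

Coefficients: [3, 5, 1]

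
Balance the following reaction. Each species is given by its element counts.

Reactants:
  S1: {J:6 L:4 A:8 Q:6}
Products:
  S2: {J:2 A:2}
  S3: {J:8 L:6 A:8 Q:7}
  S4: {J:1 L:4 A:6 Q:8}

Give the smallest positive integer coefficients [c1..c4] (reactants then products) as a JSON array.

Coefficients: [5, 6, 2, 2]

J: 5·6 = 30 | 6·2+2·8+2·1 = 30
L: 5·4 = 20 | 6·0+2·6+2·4 = 20
A: 5·8 = 40 | 6·2+2·8+2·6 = 40
Q: 5·6 = 30 | 6·0+2·7+2·8 = 30
gcd(5,6,2,2) = 1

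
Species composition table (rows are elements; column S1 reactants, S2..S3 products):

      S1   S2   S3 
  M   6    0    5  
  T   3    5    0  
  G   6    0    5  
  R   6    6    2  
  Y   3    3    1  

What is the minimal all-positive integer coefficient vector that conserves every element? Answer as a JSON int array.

M: 5·6 = 30 | 3·0+6·5 = 30
T: 5·3 = 15 | 3·5+6·0 = 15
G: 5·6 = 30 | 3·0+6·5 = 30
R: 5·6 = 30 | 3·6+6·2 = 30
Y: 5·3 = 15 | 3·3+6·1 = 15
gcd(5,3,6) = 1

Coefficients: [5, 3, 6]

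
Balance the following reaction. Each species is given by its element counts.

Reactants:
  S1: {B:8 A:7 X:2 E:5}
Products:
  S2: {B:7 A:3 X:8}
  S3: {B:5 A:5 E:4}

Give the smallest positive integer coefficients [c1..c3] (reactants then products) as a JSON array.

Coefficients: [4, 1, 5]

B: 4·8 = 32 | 1·7+5·5 = 32
A: 4·7 = 28 | 1·3+5·5 = 28
X: 4·2 = 8 | 1·8+5·0 = 8
E: 4·5 = 20 | 1·0+5·4 = 20
gcd(4,1,5) = 1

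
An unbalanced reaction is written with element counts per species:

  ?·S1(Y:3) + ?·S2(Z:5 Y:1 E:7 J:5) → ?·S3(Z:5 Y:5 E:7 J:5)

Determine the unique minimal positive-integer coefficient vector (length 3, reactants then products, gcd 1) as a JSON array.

Z: 4·0+3·5 = 15 | 3·5 = 15
Y: 4·3+3·1 = 15 | 3·5 = 15
E: 4·0+3·7 = 21 | 3·7 = 21
J: 4·0+3·5 = 15 | 3·5 = 15
gcd(4,3,3) = 1

Coefficients: [4, 3, 3]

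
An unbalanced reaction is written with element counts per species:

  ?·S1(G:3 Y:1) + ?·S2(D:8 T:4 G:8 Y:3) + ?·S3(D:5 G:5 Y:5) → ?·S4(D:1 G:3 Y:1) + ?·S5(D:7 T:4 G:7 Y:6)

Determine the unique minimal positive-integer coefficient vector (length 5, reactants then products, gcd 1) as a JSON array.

D: 4·0+1·8+1·5 = 13 | 6·1+1·7 = 13
T: 4·0+1·4+1·0 = 4 | 6·0+1·4 = 4
G: 4·3+1·8+1·5 = 25 | 6·3+1·7 = 25
Y: 4·1+1·3+1·5 = 12 | 6·1+1·6 = 12
gcd(4,1,1,6,1) = 1

Coefficients: [4, 1, 1, 6, 1]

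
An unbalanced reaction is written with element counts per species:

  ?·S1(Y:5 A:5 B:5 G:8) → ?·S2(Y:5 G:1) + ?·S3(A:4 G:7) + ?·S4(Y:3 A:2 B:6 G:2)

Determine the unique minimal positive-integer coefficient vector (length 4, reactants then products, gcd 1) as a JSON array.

Coefficients: [6, 3, 5, 5]

Y: 6·5 = 30 | 3·5+5·0+5·3 = 30
A: 6·5 = 30 | 3·0+5·4+5·2 = 30
B: 6·5 = 30 | 3·0+5·0+5·6 = 30
G: 6·8 = 48 | 3·1+5·7+5·2 = 48
gcd(6,3,5,5) = 1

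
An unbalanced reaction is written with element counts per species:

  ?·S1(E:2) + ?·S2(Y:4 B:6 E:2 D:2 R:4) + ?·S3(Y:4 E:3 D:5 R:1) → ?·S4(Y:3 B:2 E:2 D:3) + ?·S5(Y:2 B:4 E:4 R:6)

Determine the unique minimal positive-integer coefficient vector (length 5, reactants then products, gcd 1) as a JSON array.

Y: 5·0+4·4+2·4 = 24 | 6·3+3·2 = 24
B: 5·0+4·6+2·0 = 24 | 6·2+3·4 = 24
E: 5·2+4·2+2·3 = 24 | 6·2+3·4 = 24
D: 5·0+4·2+2·5 = 18 | 6·3+3·0 = 18
R: 5·0+4·4+2·1 = 18 | 6·0+3·6 = 18
gcd(5,4,2,6,3) = 1

Coefficients: [5, 4, 2, 6, 3]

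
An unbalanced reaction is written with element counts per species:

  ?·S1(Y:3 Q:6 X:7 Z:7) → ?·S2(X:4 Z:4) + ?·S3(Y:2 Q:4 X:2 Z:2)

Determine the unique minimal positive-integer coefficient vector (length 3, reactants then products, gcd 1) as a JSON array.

Y: 2·3 = 6 | 2·0+3·2 = 6
Q: 2·6 = 12 | 2·0+3·4 = 12
X: 2·7 = 14 | 2·4+3·2 = 14
Z: 2·7 = 14 | 2·4+3·2 = 14
gcd(2,2,3) = 1

Coefficients: [2, 2, 3]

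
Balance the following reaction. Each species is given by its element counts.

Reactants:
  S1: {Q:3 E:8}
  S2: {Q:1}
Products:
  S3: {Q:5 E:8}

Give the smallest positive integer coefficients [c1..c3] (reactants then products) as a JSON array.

Q: 1·3+2·1 = 5 | 1·5 = 5
E: 1·8+2·0 = 8 | 1·8 = 8
gcd(1,2,1) = 1

Coefficients: [1, 2, 1]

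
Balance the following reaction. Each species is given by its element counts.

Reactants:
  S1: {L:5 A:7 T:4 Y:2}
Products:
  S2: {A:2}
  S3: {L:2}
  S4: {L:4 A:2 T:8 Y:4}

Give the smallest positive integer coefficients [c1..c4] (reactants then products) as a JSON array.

L: 2·5 = 10 | 6·0+3·2+1·4 = 10
A: 2·7 = 14 | 6·2+3·0+1·2 = 14
T: 2·4 = 8 | 6·0+3·0+1·8 = 8
Y: 2·2 = 4 | 6·0+3·0+1·4 = 4
gcd(2,6,3,1) = 1

Coefficients: [2, 6, 3, 1]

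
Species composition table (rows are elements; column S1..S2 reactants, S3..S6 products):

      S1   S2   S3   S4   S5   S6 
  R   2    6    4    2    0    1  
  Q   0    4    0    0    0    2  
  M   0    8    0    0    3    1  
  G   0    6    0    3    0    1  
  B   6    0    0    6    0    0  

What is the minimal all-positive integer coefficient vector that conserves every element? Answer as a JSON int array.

R: 4·2+3·6 = 26 | 3·4+4·2+6·0+6·1 = 26
Q: 4·0+3·4 = 12 | 3·0+4·0+6·0+6·2 = 12
M: 4·0+3·8 = 24 | 3·0+4·0+6·3+6·1 = 24
G: 4·0+3·6 = 18 | 3·0+4·3+6·0+6·1 = 18
B: 4·6+3·0 = 24 | 3·0+4·6+6·0+6·0 = 24
gcd(4,3,3,4,6,6) = 1

Coefficients: [4, 3, 3, 4, 6, 6]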